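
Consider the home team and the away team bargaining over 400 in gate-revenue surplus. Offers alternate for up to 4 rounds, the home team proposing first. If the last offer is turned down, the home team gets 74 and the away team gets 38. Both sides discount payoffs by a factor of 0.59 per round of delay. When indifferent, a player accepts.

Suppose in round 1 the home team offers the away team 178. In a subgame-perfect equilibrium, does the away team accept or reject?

Accept

Round 4 (the away team proposes): the home team gets 74 if talks fail, so the away team offers 74 and keeps 326.
Round 3 (the home team proposes): the away team can get 326 next round, worth 0.59 × 326 = 192.34 now; the home team offers that and keeps 207.66.
Round 2 (the away team proposes): the home team can get 207.66 next round, worth 0.59 × 207.66 = 122.5194 now; the away team offers that and keeps 277.4806.
So by rejecting in round 1, the away team gets 277.4806 next round, worth 0.59 × 277.4806 = 163.713554 now.
Offer 178 ≥ 163.713554, so the away team accepts.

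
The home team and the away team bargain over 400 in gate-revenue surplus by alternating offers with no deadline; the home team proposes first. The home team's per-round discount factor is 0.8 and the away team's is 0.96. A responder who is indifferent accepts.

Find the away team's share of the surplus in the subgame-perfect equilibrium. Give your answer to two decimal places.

331.03

Let x be the home team's share when the home team proposes and y be the away team's share when the away team proposes.
The away team accepts iff offered ≥ 0.96·y, so x = 400 − 0.96y. Symmetrically y = 400 − 0.8x.
Substituting: x = 400 − 0.96(400 − 0.8x), giving x(1 − 0.8·0.96) = 400(1 − 0.96).
So x = 400 × 0.04 / 0.232 ≈ 68.9655, and the away team receives 400 − x ≈ 331.0345.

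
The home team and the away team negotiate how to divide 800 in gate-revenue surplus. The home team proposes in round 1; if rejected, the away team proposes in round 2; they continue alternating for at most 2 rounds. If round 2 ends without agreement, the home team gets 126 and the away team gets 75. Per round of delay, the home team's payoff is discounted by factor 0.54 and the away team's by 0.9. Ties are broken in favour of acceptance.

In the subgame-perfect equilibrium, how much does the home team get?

193.4

By backward induction:
Round 2 (the away team proposes): the home team gets 126 if talks fail, so the away team offers 126 and keeps 674.
Round 1 (the home team proposes): the away team can get 674 next round, worth 0.9 × 674 = 606.6 now. The home team offers 606.6 and keeps 800 − 606.6 = 193.4.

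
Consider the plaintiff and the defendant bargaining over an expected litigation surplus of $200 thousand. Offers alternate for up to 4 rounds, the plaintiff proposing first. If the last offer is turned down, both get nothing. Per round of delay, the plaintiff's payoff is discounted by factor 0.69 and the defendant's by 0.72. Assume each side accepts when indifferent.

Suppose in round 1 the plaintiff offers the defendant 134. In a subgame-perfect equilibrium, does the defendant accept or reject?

Round 4 (the defendant proposes): rejection yields 0 for the plaintiff; the defendant offers 0 and keeps 200.
Round 3 (the plaintiff proposes): the defendant can get 200 next round, worth 0.72 × 200 = 144 now, so the plaintiff offers 144, keeping 56.
Round 2 (the defendant proposes): the plaintiff can get 56 next round, worth 0.69 × 56 = 38.64 now; the defendant offers that and keeps 161.36.
So by rejecting in round 1, the defendant gets 161.36 next round, worth 0.72 × 161.36 = 116.1792 now.
Offer 134 ≥ 116.1792, so the defendant accepts.

Accept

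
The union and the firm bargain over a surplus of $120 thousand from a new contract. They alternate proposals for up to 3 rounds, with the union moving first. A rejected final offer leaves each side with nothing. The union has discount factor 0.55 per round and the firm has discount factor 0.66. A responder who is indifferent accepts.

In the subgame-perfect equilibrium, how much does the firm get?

Solve by backward induction from round 3.
Round 3 (the union proposes): rejection yields 0 for the firm; the union offers 0 and keeps 120.
Round 2 (the firm proposes): the union can get 120 next round, worth 0.55 × 120 = 66 now; the firm offers that and keeps 54.
Round 1 (the union proposes): the firm can get 54 next round, worth 0.66 × 54 = 35.64 now, so the union offers 35.64, keeping 84.36.

35.64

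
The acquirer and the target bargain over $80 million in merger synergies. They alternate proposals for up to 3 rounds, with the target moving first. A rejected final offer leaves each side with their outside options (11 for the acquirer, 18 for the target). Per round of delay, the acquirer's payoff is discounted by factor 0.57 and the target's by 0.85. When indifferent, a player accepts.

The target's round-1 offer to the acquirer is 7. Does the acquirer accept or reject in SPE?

Reject

Round 3 (the target proposes): the acquirer gets 11 if talks fail, so the target offers 11 and keeps 69.
Round 2 (the acquirer proposes): the target can get 69 next round, worth 0.85 × 69 = 58.65 now. The acquirer offers 58.65 and keeps 80 − 58.65 = 21.35.
So by rejecting in round 1, the acquirer gets 21.35 next round, worth 0.57 × 21.35 = 12.1695 now.
Offer 7 < 12.1695, so the acquirer rejects.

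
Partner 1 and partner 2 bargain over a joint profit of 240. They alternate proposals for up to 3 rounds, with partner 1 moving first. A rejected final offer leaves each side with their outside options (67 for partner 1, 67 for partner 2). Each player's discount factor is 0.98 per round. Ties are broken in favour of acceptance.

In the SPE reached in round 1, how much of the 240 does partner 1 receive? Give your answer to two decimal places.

Round 3 (partner 1 proposes): partner 2 gets 67 if talks fail, so partner 1 offers 67 and keeps 173.
Round 2 (partner 2 proposes): partner 1 can get 173 next round, worth 0.98 × 173 = 169.54 now, so partner 2 offers 169.54, keeping 70.46.
Round 1 (partner 1 proposes): partner 2 can get 70.46 next round, worth 0.98 × 70.46 = 69.0508 now; partner 1 offers that and keeps 170.9492.

170.95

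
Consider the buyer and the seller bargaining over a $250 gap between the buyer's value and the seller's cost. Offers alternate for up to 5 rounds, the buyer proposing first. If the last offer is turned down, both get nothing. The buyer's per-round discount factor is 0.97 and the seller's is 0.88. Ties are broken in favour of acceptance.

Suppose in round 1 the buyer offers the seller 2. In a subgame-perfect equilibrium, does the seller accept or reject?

Reject

Round 5 (the buyer proposes): the seller will accept anything ≥ 0, so the buyer offers 0 and keeps 250.
Round 4 (the seller proposes): the buyer can get 250 next round, worth 0.97 × 250 = 242.5 now, so the seller offers 242.5, keeping 7.5.
Round 3 (the buyer proposes): the seller can get 7.5 next round, worth 0.88 × 7.5 = 6.6 now; the buyer offers that and keeps 243.4.
Round 2 (the seller proposes): the buyer can get 243.4 next round, worth 0.97 × 243.4 = 236.098 now, so the seller offers 236.098, keeping 13.902.
So by rejecting in round 1, the seller gets 13.902 next round, worth 0.88 × 13.902 = 12.23376 now.
Offer 2 < 12.23376, so the seller rejects.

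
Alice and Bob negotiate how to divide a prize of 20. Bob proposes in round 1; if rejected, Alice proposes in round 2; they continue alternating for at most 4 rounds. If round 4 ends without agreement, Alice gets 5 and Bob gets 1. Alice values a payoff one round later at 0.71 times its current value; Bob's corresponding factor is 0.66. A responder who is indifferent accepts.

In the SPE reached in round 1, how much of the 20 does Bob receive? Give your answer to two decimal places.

8.85

Round 4 (Alice proposes): Bob gets 1 if talks fail, so Alice offers 1 and keeps 19.
Round 3 (Bob proposes): Alice can get 19 next round, worth 0.71 × 19 = 13.49 now. Bob offers 13.49 and keeps 20 − 13.49 = 6.51.
Round 2 (Alice proposes): Bob can get 6.51 next round, worth 0.66 × 6.51 = 4.2966 now; Alice offers that and keeps 15.7034.
Round 1 (Bob proposes): Alice can get 15.7034 next round, worth 0.71 × 15.7034 = 11.149414 now; Bob offers that and keeps 8.850586.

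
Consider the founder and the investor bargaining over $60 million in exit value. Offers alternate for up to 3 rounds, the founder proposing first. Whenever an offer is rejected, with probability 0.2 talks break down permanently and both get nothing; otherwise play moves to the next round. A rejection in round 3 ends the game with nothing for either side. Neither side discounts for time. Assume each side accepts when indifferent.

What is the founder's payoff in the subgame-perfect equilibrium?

Round 3 (the founder proposes): the investor will accept anything ≥ 0, so the founder offers 0 and keeps 60.
Round 2 (the investor proposes): rejecting gives the founder an expected 0.8 × 60 = 48. The investor offers 48 and keeps 60 − 48 = 12.
Round 1 (the founder proposes): rejecting gives the investor an expected 0.8 × 12 = 9.6; the founder offers that and keeps 50.4.

50.4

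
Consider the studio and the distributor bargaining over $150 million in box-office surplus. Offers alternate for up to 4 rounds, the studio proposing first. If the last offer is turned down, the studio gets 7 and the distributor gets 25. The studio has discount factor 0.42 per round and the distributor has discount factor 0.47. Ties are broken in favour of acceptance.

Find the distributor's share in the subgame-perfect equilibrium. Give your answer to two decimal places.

54.16

Round 4 (the distributor proposes): the studio gets 7 if talks fail, so the distributor offers 7 and keeps 143.
Round 3 (the studio proposes): the distributor can get 143 next round, worth 0.47 × 143 = 67.21 now, so the studio offers 67.21, keeping 82.79.
Round 2 (the distributor proposes): the studio can get 82.79 next round, worth 0.42 × 82.79 = 34.7718 now; the distributor offers that and keeps 115.2282.
Round 1 (the studio proposes): the distributor can get 115.2282 next round, worth 0.47 × 115.2282 = 54.157254 now; the studio offers that and keeps 95.842746.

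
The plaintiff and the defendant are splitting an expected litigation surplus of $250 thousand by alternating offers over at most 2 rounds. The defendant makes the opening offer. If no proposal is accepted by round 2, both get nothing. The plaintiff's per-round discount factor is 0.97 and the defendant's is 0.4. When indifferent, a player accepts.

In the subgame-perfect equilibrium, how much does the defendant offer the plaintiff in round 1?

242.5

Solve by backward induction from round 2.
Round 2 (the plaintiff proposes): rejection yields 0 for the defendant; the plaintiff offers 0 and keeps 250.
Round 1 (the defendant proposes): the plaintiff can get 250 next round, worth 0.97 × 250 = 242.5 now, so the defendant offers 242.5, keeping 7.5.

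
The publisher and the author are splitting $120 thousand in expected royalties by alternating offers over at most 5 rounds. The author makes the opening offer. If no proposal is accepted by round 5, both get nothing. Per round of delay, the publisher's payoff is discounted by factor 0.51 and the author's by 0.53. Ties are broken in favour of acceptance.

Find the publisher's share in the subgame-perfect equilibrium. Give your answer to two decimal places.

Round 5 (the author proposes): the publisher will accept anything ≥ 0, so the author offers 0 and keeps 120.
Round 4 (the publisher proposes): the author can get 120 next round, worth 0.53 × 120 = 63.6 now; the publisher offers that and keeps 56.4.
Round 3 (the author proposes): the publisher can get 56.4 next round, worth 0.51 × 56.4 = 28.764 now; the author offers that and keeps 91.236.
Round 2 (the publisher proposes): the author can get 91.236 next round, worth 0.53 × 91.236 = 48.35508 now, so the publisher offers 48.35508, keeping 71.64492.
Round 1 (the author proposes): the publisher can get 71.64492 next round, worth 0.51 × 71.64492 = 36.5389092 now, so the author offers 36.5389092, keeping 83.4610908.

36.54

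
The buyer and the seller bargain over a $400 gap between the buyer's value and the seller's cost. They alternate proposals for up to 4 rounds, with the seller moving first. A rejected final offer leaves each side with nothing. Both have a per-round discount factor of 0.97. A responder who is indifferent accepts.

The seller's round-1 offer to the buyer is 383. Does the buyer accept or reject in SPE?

Round 4 (the buyer proposes): rejection yields 0 for the seller; the buyer offers 0 and keeps 400.
Round 3 (the seller proposes): the buyer can get 400 next round, worth 0.97 × 400 = 388 now, so the seller offers 388, keeping 12.
Round 2 (the buyer proposes): the seller can get 12 next round, worth 0.97 × 12 = 11.64 now, so the buyer offers 11.64, keeping 388.36.
So by rejecting in round 1, the buyer gets 388.36 next round, worth 0.97 × 388.36 = 376.7092 now.
Offer 383 ≥ 376.7092, so the buyer accepts.

Accept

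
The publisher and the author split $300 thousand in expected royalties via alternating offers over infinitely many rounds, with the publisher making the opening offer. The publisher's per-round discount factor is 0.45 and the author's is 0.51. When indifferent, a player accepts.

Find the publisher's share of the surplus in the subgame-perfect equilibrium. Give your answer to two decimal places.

190.79

In a stationary SPE each proposer offers the other exactly their discounted continuation value.
If the publisher keeps x when proposing and the author keeps y when proposing, then x = 300 − 0.51y and y = 300 − 0.45x.
Solving: x = 300(1 − 0.51) / (1 − 0.45·0.51) = 147 / 0.7705 ≈ 190.7852.
The author gets 300 − 190.7852 ≈ 109.2148.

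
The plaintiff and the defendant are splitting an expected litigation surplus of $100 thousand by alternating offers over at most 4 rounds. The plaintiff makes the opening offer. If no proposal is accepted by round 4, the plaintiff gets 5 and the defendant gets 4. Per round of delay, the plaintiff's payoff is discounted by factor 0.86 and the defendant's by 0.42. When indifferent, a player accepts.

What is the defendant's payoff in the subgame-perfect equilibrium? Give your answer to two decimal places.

Round 4 (the defendant proposes): the plaintiff gets 5 if talks fail, so the defendant offers 5 and keeps 95.
Round 3 (the plaintiff proposes): the defendant can get 95 next round, worth 0.42 × 95 = 39.9 now. The plaintiff offers 39.9 and keeps 100 − 39.9 = 60.1.
Round 2 (the defendant proposes): the plaintiff can get 60.1 next round, worth 0.86 × 60.1 = 51.686 now, so the defendant offers 51.686, keeping 48.314.
Round 1 (the plaintiff proposes): the defendant can get 48.314 next round, worth 0.42 × 48.314 = 20.29188 now; the plaintiff offers that and keeps 79.70812.

20.29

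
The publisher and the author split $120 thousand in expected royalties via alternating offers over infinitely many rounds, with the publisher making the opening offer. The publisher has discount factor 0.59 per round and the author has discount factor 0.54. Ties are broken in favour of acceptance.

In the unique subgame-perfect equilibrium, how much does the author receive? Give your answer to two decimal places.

Let x be the publisher's share when the publisher proposes and y be the author's share when the author proposes.
The author accepts iff offered ≥ 0.54·y, so x = 120 − 0.54y. Symmetrically y = 120 − 0.59x.
Substituting: x = 120 − 0.54(120 − 0.59x), giving x(1 − 0.59·0.54) = 120(1 − 0.54).
So x = 120 × 0.46 / 0.6814 ≈ 81.0097, and the author receives 120 − x ≈ 38.9903.

38.99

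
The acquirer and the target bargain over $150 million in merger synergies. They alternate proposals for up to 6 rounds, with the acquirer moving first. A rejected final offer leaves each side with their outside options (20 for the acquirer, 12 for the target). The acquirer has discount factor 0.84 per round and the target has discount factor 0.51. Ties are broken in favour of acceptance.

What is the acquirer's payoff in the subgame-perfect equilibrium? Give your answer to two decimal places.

Round 6 (the target proposes): the acquirer gets 20 if talks fail, so the target offers 20 and keeps 130.
Round 5 (the acquirer proposes): the target can get 130 next round, worth 0.51 × 130 = 66.3 now. The acquirer offers 66.3 and keeps 150 − 66.3 = 83.7.
Round 4 (the target proposes): the acquirer can get 83.7 next round, worth 0.84 × 83.7 = 70.308 now, so the target offers 70.308, keeping 79.692.
Round 3 (the acquirer proposes): the target can get 79.692 next round, worth 0.51 × 79.692 = 40.64292 now, so the acquirer offers 40.64292, keeping 109.35708.
Round 2 (the target proposes): the acquirer can get 109.35708 next round, worth 0.84 × 109.35708 = 91.8599472 now. The target offers 91.8599472 and keeps 150 − 91.8599472 = 58.1400528.
Round 1 (the acquirer proposes): the target can get 58.1400528 next round, worth 0.51 × 58.1400528 = 29.651426928 now. The acquirer offers 29.651426928 and keeps 150 − 29.651426928 = 120.348573072.

120.35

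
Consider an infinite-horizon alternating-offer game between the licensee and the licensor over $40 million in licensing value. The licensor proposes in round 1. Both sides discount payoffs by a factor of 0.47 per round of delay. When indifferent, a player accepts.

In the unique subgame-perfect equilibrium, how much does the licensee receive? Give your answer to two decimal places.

When the licensor proposes, the licensee accepts any offer worth at least 0.47 times what the licensee would get by proposing next round; and vice versa.
This gives x = 40 − 0.47y and y = 40 − 0.47x, where x and y are each side's share when it proposes.
Hence (1 − 0.47·0.47)x = 40(1 − 0.47), i.e. 0.7791·x = 21.2.
x ≈ 27.2109; the licensee's share is 40 − x ≈ 12.7891.

12.79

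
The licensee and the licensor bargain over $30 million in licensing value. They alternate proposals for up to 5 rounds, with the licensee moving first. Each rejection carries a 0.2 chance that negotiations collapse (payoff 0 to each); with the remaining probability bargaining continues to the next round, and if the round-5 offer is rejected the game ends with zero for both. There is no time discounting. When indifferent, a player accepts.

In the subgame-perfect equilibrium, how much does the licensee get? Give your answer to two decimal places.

22.13

Round 5 (the licensee proposes): rejection yields 0 for the licensor; the licensee offers 0 and keeps 30.
Round 4 (the licensor proposes): rejecting gives the licensee an expected 0.8 × 30 = 24, so the licensor offers 24, keeping 6.
Round 3 (the licensee proposes): rejecting gives the licensor an expected 0.8 × 6 = 4.8; the licensee offers that and keeps 25.2.
Round 2 (the licensor proposes): rejecting gives the licensee an expected 0.8 × 25.2 = 20.16; the licensor offers that and keeps 9.84.
Round 1 (the licensee proposes): rejecting gives the licensor an expected 0.8 × 9.84 = 7.872. The licensee offers 7.872 and keeps 30 − 7.872 = 22.128.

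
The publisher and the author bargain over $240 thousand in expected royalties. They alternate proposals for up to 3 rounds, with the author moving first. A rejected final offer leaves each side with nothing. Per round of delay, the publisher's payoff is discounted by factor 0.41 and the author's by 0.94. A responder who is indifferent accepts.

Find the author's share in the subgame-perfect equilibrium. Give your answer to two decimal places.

Solve by backward induction from round 3.
Round 3 (the author proposes): the publisher will accept anything ≥ 0, so the author offers 0 and keeps 240.
Round 2 (the publisher proposes): the author can get 240 next round, worth 0.94 × 240 = 225.6 now; the publisher offers that and keeps 14.4.
Round 1 (the author proposes): the publisher can get 14.4 next round, worth 0.41 × 14.4 = 5.904 now; the author offers that and keeps 234.096.

234.10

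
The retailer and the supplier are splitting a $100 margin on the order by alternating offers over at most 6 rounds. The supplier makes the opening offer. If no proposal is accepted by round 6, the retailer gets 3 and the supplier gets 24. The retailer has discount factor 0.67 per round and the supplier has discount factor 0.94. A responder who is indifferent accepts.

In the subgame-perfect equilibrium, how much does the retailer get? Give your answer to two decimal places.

Round 6 (the retailer proposes): the supplier gets 24 if talks fail, so the retailer offers 24 and keeps 76.
Round 5 (the supplier proposes): the retailer can get 76 next round, worth 0.67 × 76 = 50.92 now, so the supplier offers 50.92, keeping 49.08.
Round 4 (the retailer proposes): the supplier can get 49.08 next round, worth 0.94 × 49.08 = 46.1352 now, so the retailer offers 46.1352, keeping 53.8648.
Round 3 (the supplier proposes): the retailer can get 53.8648 next round, worth 0.67 × 53.8648 = 36.089416 now. The supplier offers 36.089416 and keeps 100 − 36.089416 = 63.910584.
Round 2 (the retailer proposes): the supplier can get 63.910584 next round, worth 0.94 × 63.910584 = 60.07594896 now; the retailer offers that and keeps 39.92405104.
Round 1 (the supplier proposes): the retailer can get 39.92405104 next round, worth 0.67 × 39.92405104 = 26.7491141968 now, so the supplier offers 26.7491141968, keeping 73.2508858032.

26.75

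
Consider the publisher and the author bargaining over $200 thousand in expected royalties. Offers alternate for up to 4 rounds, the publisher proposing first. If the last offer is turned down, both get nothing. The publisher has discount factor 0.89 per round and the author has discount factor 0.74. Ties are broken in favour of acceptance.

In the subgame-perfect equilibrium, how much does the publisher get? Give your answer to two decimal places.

Work backward from the last round.
Round 4 (the author proposes): the publisher will accept anything ≥ 0, so the author offers 0 and keeps 200.
Round 3 (the publisher proposes): the author can get 200 next round, worth 0.74 × 200 = 148 now, so the publisher offers 148, keeping 52.
Round 2 (the author proposes): the publisher can get 52 next round, worth 0.89 × 52 = 46.28 now. The author offers 46.28 and keeps 200 − 46.28 = 153.72.
Round 1 (the publisher proposes): the author can get 153.72 next round, worth 0.74 × 153.72 = 113.7528 now; the publisher offers that and keeps 86.2472.

86.25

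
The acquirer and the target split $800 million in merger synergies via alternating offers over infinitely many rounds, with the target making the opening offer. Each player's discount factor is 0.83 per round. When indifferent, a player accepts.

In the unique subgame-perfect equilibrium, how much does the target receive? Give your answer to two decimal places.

In a stationary SPE each proposer offers the other exactly their discounted continuation value.
If the target keeps x when proposing and the acquirer keeps y when proposing, then x = 800 − 0.83y and y = 800 − 0.83x.
Solving: x = 800(1 − 0.83) / (1 − 0.83·0.83) = 136 / 0.3111 ≈ 437.1585.
The acquirer gets 800 − 437.1585 ≈ 362.8415.

437.16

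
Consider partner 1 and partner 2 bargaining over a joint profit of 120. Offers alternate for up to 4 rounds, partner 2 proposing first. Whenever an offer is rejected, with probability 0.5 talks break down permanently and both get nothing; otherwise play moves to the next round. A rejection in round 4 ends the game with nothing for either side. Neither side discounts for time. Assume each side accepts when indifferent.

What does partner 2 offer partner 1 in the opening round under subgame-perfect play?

By backward induction:
Round 4 (partner 1 proposes): rejection yields 0 for partner 2; partner 1 offers 0 and keeps 120.
Round 3 (partner 2 proposes): rejecting gives partner 1 an expected 0.5 × 120 = 60; partner 2 offers that and keeps 60.
Round 2 (partner 1 proposes): rejecting gives partner 2 an expected 0.5 × 60 = 30; partner 1 offers that and keeps 90.
Round 1 (partner 2 proposes): rejecting gives partner 1 an expected 0.5 × 90 = 45. Partner 2 offers 45 and keeps 120 − 45 = 75.

45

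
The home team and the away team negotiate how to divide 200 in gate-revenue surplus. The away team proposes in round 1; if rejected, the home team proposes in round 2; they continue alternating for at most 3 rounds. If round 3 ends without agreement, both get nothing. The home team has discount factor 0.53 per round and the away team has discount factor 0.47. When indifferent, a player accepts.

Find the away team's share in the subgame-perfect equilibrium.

By backward induction:
Round 3 (the away team proposes): rejection yields 0 for the home team; the away team offers 0 and keeps 200.
Round 2 (the home team proposes): the away team can get 200 next round, worth 0.47 × 200 = 94 now, so the home team offers 94, keeping 106.
Round 1 (the away team proposes): the home team can get 106 next round, worth 0.53 × 106 = 56.18 now. The away team offers 56.18 and keeps 200 − 56.18 = 143.82.

143.82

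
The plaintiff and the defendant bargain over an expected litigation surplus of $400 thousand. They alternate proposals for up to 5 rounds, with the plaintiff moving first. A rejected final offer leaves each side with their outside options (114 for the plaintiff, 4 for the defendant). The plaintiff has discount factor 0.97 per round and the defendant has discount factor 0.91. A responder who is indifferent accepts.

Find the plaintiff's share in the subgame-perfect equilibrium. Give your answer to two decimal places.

376.32

By backward induction:
Round 5 (the plaintiff proposes): the defendant gets 4 if talks fail, so the plaintiff offers 4 and keeps 396.
Round 4 (the defendant proposes): the plaintiff can get 396 next round, worth 0.97 × 396 = 384.12 now, so the defendant offers 384.12, keeping 15.88.
Round 3 (the plaintiff proposes): the defendant can get 15.88 next round, worth 0.91 × 15.88 = 14.4508 now. The plaintiff offers 14.4508 and keeps 400 − 14.4508 = 385.5492.
Round 2 (the defendant proposes): the plaintiff can get 385.5492 next round, worth 0.97 × 385.5492 = 373.982724 now, so the defendant offers 373.982724, keeping 26.017276.
Round 1 (the plaintiff proposes): the defendant can get 26.017276 next round, worth 0.91 × 26.017276 = 23.67572116 now; the plaintiff offers that and keeps 376.32427884.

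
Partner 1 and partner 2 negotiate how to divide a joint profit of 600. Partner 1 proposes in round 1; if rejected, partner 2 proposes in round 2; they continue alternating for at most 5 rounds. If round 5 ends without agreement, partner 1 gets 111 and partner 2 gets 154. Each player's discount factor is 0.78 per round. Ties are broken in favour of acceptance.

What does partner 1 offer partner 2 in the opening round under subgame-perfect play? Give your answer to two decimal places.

Round 5 (partner 1 proposes): partner 2 gets 154 if talks fail, so partner 1 offers 154 and keeps 446.
Round 4 (partner 2 proposes): partner 1 can get 446 next round, worth 0.78 × 446 = 347.88 now, so partner 2 offers 347.88, keeping 252.12.
Round 3 (partner 1 proposes): partner 2 can get 252.12 next round, worth 0.78 × 252.12 = 196.6536 now. Partner 1 offers 196.6536 and keeps 600 − 196.6536 = 403.3464.
Round 2 (partner 2 proposes): partner 1 can get 403.3464 next round, worth 0.78 × 403.3464 = 314.610192 now; partner 2 offers that and keeps 285.389808.
Round 1 (partner 1 proposes): partner 2 can get 285.389808 next round, worth 0.78 × 285.389808 = 222.60405024 now; partner 1 offers that and keeps 377.39594976.

222.60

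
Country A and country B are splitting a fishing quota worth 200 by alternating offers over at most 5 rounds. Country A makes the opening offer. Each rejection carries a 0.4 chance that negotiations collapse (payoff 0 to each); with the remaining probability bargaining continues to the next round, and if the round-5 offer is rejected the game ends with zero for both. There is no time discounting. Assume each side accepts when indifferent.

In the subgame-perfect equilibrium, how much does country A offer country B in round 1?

65.28

Round 5 (country A proposes): country B will accept anything ≥ 0, so country A offers 0 and keeps 200.
Round 4 (country B proposes): rejecting gives country A an expected 0.6 × 200 = 120, so country B offers 120, keeping 80.
Round 3 (country A proposes): rejecting gives country B an expected 0.6 × 80 = 48, so country A offers 48, keeping 152.
Round 2 (country B proposes): rejecting gives country A an expected 0.6 × 152 = 91.2, so country B offers 91.2, keeping 108.8.
Round 1 (country A proposes): rejecting gives country B an expected 0.6 × 108.8 = 65.28, so country A offers 65.28, keeping 134.72.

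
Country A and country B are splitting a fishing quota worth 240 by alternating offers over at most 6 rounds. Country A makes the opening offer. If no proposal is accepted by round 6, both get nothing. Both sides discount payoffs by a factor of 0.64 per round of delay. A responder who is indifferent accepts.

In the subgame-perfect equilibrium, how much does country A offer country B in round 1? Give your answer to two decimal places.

By backward induction:
Round 6 (country B proposes): country A will accept anything ≥ 0, so country B offers 0 and keeps 240.
Round 5 (country A proposes): country B can get 240 next round, worth 0.64 × 240 = 153.6 now. Country A offers 153.6 and keeps 240 − 153.6 = 86.4.
Round 4 (country B proposes): country A can get 86.4 next round, worth 0.64 × 86.4 = 55.296 now; country B offers that and keeps 184.704.
Round 3 (country A proposes): country B can get 184.704 next round, worth 0.64 × 184.704 = 118.21056 now, so country A offers 118.21056, keeping 121.78944.
Round 2 (country B proposes): country A can get 121.78944 next round, worth 0.64 × 121.78944 = 77.9452416 now; country B offers that and keeps 162.0547584.
Round 1 (country A proposes): country B can get 162.0547584 next round, worth 0.64 × 162.0547584 = 103.715045376 now. Country A offers 103.715045376 and keeps 240 − 103.715045376 = 136.284954624.

103.72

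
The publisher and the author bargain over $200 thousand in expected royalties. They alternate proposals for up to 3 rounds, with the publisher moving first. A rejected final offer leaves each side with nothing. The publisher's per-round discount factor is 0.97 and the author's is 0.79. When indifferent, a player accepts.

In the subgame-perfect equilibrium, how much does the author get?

4.74

Round 3 (the publisher proposes): the author will accept anything ≥ 0, so the publisher offers 0 and keeps 200.
Round 2 (the author proposes): the publisher can get 200 next round, worth 0.97 × 200 = 194 now; the author offers that and keeps 6.
Round 1 (the publisher proposes): the author can get 6 next round, worth 0.79 × 6 = 4.74 now; the publisher offers that and keeps 195.26.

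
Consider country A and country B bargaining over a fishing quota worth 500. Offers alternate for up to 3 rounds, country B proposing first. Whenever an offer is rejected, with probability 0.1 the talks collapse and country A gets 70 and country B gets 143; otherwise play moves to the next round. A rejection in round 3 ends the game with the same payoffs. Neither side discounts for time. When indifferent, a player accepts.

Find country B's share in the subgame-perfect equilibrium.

404.17

By backward induction:
Round 3 (country B proposes): country A gets 70 if talks fail, so country B offers 70 and keeps 430.
Round 2 (country A proposes): rejecting gives country B an expected 0.9 × 430 + 0.1 × 143 = 401.3; country A offers that and keeps 98.7.
Round 1 (country B proposes): rejecting gives country A an expected 0.9 × 98.7 + 0.1 × 70 = 95.83, so country B offers 95.83, keeping 404.17.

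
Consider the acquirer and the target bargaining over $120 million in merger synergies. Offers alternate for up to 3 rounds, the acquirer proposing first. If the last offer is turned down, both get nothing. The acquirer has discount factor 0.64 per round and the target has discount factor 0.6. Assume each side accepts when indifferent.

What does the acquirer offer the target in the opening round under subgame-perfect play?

By backward induction:
Round 3 (the acquirer proposes): rejection yields 0 for the target; the acquirer offers 0 and keeps 120.
Round 2 (the target proposes): the acquirer can get 120 next round, worth 0.64 × 120 = 76.8 now; the target offers that and keeps 43.2.
Round 1 (the acquirer proposes): the target can get 43.2 next round, worth 0.6 × 43.2 = 25.92 now; the acquirer offers that and keeps 94.08.

25.92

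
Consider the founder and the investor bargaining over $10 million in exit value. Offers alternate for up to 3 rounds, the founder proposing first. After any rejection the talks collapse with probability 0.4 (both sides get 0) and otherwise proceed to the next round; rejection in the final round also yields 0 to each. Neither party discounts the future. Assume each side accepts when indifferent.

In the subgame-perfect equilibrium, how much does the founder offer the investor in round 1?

2.4

By backward induction:
Round 3 (the founder proposes): rejection yields 0 for the investor; the founder offers 0 and keeps 10.
Round 2 (the investor proposes): rejecting gives the founder an expected 0.6 × 10 = 6, so the investor offers 6, keeping 4.
Round 1 (the founder proposes): rejecting gives the investor an expected 0.6 × 4 = 2.4. The founder offers 2.4 and keeps 10 − 2.4 = 7.6.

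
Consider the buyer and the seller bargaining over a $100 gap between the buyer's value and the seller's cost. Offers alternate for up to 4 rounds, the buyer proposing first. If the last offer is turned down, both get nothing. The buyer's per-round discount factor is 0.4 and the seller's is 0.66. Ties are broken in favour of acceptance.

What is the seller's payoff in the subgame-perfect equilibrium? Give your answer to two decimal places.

57.02

By backward induction:
Round 4 (the seller proposes): the buyer will accept anything ≥ 0, so the seller offers 0 and keeps 100.
Round 3 (the buyer proposes): the seller can get 100 next round, worth 0.66 × 100 = 66 now, so the buyer offers 66, keeping 34.
Round 2 (the seller proposes): the buyer can get 34 next round, worth 0.4 × 34 = 13.6 now. The seller offers 13.6 and keeps 100 − 13.6 = 86.4.
Round 1 (the buyer proposes): the seller can get 86.4 next round, worth 0.66 × 86.4 = 57.024 now; the buyer offers that and keeps 42.976.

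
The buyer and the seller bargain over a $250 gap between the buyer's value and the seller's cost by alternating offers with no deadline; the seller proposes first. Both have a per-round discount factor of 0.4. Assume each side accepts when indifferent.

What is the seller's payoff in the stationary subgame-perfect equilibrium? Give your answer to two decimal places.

In a stationary SPE each proposer offers the other exactly their discounted continuation value.
If the seller keeps x when proposing and the buyer keeps y when proposing, then x = 250 − 0.4y and y = 250 − 0.4x.
Solving: x = 250(1 − 0.4) / (1 − 0.4·0.4) = 150 / 0.84 ≈ 178.5714.
The buyer gets 250 − 178.5714 ≈ 71.4286.

178.57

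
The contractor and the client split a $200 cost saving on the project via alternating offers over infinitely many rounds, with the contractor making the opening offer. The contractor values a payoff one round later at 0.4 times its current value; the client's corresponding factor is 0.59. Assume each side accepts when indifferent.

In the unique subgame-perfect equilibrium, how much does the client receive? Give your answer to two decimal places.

92.67

Let x be the contractor's share when the contractor proposes and y be the client's share when the client proposes.
The client accepts iff offered ≥ 0.59·y, so x = 200 − 0.59y. Symmetrically y = 200 − 0.4x.
Substituting: x = 200 − 0.59(200 − 0.4x), giving x(1 − 0.4·0.59) = 200(1 − 0.59).
So x = 200 × 0.41 / 0.764 ≈ 107.3298, and the client receives 200 − x ≈ 92.6702.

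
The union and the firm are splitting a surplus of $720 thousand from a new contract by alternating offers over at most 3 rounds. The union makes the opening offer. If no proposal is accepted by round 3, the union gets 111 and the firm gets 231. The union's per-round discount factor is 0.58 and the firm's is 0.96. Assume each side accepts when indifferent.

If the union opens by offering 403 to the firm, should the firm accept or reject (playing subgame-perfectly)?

Reject

Round 3 (the union proposes): the firm gets 231 if talks fail, so the union offers 231 and keeps 489.
Round 2 (the firm proposes): the union can get 489 next round, worth 0.58 × 489 = 283.62 now, so the firm offers 283.62, keeping 436.38.
So by rejecting in round 1, the firm gets 436.38 next round, worth 0.96 × 436.38 = 418.9248 now.
Offer 403 < 418.9248, so the firm rejects.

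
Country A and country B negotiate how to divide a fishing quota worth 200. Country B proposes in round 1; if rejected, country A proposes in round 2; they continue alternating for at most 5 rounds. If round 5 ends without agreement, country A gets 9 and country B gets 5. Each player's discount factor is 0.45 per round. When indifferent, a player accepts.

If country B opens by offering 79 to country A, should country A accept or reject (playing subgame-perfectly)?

Accept

Round 5 (country B proposes): country A gets 9 if talks fail, so country B offers 9 and keeps 191.
Round 4 (country A proposes): country B can get 191 next round, worth 0.45 × 191 = 85.95 now, so country A offers 85.95, keeping 114.05.
Round 3 (country B proposes): country A can get 114.05 next round, worth 0.45 × 114.05 = 51.3225 now. Country B offers 51.3225 and keeps 200 − 51.3225 = 148.6775.
Round 2 (country A proposes): country B can get 148.6775 next round, worth 0.45 × 148.6775 = 66.904875 now. Country A offers 66.904875 and keeps 200 − 66.904875 = 133.095125.
So by rejecting in round 1, country A gets 133.095125 next round, worth 0.45 × 133.095125 = 59.89280625 now.
Offer 79 ≥ 59.89280625, so country A accepts.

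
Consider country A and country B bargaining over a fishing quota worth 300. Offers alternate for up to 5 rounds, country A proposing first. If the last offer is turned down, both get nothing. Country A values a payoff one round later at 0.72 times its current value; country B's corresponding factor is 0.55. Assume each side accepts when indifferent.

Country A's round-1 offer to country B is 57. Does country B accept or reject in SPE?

Reject

Round 5 (country A proposes): country B will accept anything ≥ 0, so country A offers 0 and keeps 300.
Round 4 (country B proposes): country A can get 300 next round, worth 0.72 × 300 = 216 now; country B offers that and keeps 84.
Round 3 (country A proposes): country B can get 84 next round, worth 0.55 × 84 = 46.2 now; country A offers that and keeps 253.8.
Round 2 (country B proposes): country A can get 253.8 next round, worth 0.72 × 253.8 = 182.736 now. Country B offers 182.736 and keeps 300 − 182.736 = 117.264.
So by rejecting in round 1, country B gets 117.264 next round, worth 0.55 × 117.264 = 64.4952 now.
Offer 57 < 64.4952, so country B rejects.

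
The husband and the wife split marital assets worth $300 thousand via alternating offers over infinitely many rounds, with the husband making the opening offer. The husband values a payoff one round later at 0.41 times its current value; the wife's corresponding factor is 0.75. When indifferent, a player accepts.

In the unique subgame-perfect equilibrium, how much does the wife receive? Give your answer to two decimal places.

191.70

In a stationary SPE each proposer offers the other exactly their discounted continuation value.
If the husband keeps x when proposing and the wife keeps y when proposing, then x = 300 − 0.75y and y = 300 − 0.41x.
Solving: x = 300(1 − 0.75) / (1 − 0.41·0.75) = 75 / 0.6925 ≈ 108.3032.
The wife gets 300 − 108.3032 ≈ 191.6968.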